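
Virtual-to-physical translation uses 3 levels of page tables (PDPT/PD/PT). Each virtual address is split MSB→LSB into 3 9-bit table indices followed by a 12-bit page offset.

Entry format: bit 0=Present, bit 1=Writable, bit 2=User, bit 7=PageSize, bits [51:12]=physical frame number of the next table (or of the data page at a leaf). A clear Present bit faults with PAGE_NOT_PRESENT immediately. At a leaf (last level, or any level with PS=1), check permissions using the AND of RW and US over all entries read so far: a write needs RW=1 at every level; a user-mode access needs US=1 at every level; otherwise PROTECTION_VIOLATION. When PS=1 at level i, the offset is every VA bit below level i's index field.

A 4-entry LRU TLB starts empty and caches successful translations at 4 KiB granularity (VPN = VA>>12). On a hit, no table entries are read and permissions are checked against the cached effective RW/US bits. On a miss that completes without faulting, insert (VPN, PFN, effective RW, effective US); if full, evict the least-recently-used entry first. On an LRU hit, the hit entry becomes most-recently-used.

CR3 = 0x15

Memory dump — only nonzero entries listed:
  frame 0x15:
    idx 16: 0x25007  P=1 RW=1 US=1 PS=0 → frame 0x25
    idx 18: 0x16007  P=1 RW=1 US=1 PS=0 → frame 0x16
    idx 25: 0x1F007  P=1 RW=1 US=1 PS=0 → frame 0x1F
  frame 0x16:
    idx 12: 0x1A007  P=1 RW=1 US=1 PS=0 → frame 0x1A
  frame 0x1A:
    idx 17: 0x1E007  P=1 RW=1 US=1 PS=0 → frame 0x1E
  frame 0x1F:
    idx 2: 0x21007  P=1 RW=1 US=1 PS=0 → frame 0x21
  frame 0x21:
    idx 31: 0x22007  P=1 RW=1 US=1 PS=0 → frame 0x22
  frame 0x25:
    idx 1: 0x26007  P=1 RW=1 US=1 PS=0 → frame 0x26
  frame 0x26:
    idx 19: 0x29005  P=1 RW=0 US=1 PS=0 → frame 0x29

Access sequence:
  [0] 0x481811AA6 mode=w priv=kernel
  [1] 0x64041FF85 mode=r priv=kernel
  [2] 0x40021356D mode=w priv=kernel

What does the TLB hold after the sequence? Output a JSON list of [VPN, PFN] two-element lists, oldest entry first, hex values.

Walk each access:
#0 VA=0x481811AA6 (w,kernel):
  [0] read 0x15 idx=18: raw=0x16007 flags P=1 W=1 U=1 S=0
  [1] read 0x16 idx=12: raw=0x1A007 flags P=1 W=1 U=1 S=0
  [2] read 0x1A idx=17: raw=0x1E007 flags P=1 W=1 U=1 S=0
  ⇒ phys 0x1EAA6  [3 reads]
#1 VA=0x64041FF85 (r,kernel):
  [0] read 0x15 idx=25: raw=0x1F007 flags P=1 W=1 U=1 S=0
  [1] read 0x1F idx=2: raw=0x21007 flags P=1 W=1 U=1 S=0
  [2] read 0x21 idx=31: raw=0x22007 flags P=1 W=1 U=1 S=0
  ⇒ phys 0x22F85  [3 reads]
#2 VA=0x40021356D (w,kernel):
  [0] read 0x15 idx=16: raw=0x25007 flags P=1 W=1 U=1 S=0
  [1] read 0x25 idx=1: raw=0x26007 flags P=1 W=1 U=1 S=0
  [2] read 0x26 idx=19: raw=0x29005 flags P=1 W=0 U=1 S=0
  ✗ PROTECTION_VIOLATION  [3 reads]

TLB: [["0x481811", "0x1E"], ["0x64041F", "0x22"]]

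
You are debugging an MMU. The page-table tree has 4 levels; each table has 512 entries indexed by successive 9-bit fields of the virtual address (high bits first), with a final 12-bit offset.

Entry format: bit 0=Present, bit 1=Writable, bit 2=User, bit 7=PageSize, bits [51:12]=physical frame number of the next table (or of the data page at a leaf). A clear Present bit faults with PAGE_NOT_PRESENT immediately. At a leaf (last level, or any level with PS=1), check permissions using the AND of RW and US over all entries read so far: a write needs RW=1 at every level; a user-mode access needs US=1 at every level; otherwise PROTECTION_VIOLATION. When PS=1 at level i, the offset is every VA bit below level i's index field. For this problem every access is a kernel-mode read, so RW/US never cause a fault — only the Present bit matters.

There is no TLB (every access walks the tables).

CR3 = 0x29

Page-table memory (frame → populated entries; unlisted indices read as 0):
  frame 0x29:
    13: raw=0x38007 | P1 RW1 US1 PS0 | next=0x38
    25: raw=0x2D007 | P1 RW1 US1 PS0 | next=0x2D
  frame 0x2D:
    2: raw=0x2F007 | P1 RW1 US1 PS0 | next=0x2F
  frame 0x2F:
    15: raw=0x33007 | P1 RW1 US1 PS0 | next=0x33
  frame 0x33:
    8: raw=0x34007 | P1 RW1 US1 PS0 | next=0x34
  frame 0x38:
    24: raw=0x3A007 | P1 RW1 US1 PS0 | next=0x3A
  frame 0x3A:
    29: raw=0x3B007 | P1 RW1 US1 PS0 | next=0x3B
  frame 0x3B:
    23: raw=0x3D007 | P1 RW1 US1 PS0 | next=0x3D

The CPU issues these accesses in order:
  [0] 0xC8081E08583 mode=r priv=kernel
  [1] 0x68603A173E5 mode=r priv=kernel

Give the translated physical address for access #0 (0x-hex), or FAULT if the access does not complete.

Per-access translation:
#0 VA=0xC8081E08583 (r,kernel):
  L0 @0x29[25] → 0x2D007  P=1,RW=1,US=1,PS=0
  L1 @0x2D[2] → 0x2F007  P=1,RW=1,US=1,PS=0
  L2 @0x2F[15] → 0x33007  P=1,RW=1,US=1,PS=0
  L3 @0x33[8] → 0x34007  P=1,RW=1,US=1,PS=0
  → PA=0x34583  (4 entries read)
#1 VA=0x68603A173E5 (r,kernel):
  L0 @0x29[13] → 0x38007  P=1,RW=1,US=1,PS=0
  L1 @0x38[24] → 0x3A007  P=1,RW=1,US=1,PS=0
  L2 @0x3A[29] → 0x3B007  P=1,RW=1,US=1,PS=0
  L3 @0x3B[23] → 0x3D007  P=1,RW=1,US=1,PS=0
  → PA=0x3D3E5  (4 entries read)

Access #0 PA: 0x34583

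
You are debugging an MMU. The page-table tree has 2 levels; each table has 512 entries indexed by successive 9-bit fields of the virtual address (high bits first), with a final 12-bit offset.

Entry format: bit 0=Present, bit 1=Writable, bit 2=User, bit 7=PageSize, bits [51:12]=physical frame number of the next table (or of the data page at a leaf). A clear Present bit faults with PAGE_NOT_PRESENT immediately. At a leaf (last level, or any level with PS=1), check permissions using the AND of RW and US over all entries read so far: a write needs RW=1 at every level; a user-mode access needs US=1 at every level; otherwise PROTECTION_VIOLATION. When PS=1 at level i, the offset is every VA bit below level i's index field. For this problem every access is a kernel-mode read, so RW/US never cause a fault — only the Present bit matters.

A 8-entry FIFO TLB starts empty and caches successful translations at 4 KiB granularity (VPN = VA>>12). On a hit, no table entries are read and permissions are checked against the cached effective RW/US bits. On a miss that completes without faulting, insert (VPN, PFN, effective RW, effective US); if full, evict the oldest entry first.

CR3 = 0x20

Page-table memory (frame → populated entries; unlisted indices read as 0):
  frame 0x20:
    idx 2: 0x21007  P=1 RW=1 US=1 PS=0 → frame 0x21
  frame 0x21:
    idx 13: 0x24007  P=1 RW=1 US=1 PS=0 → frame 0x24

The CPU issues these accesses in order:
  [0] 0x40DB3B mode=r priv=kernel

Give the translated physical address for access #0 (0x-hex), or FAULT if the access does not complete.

Per-access translation:
#0 VA=0x40DB3B (r,kernel):
  [0] read 0x20 idx=2: raw=0x21007 flags P=1 W=1 U=1 S=0
  [1] read 0x21 idx=13: raw=0x24007 flags P=1 W=1 U=1 S=0
  ⇒ phys 0x24B3B  [2 reads]

Access #0 PA: 0x24B3B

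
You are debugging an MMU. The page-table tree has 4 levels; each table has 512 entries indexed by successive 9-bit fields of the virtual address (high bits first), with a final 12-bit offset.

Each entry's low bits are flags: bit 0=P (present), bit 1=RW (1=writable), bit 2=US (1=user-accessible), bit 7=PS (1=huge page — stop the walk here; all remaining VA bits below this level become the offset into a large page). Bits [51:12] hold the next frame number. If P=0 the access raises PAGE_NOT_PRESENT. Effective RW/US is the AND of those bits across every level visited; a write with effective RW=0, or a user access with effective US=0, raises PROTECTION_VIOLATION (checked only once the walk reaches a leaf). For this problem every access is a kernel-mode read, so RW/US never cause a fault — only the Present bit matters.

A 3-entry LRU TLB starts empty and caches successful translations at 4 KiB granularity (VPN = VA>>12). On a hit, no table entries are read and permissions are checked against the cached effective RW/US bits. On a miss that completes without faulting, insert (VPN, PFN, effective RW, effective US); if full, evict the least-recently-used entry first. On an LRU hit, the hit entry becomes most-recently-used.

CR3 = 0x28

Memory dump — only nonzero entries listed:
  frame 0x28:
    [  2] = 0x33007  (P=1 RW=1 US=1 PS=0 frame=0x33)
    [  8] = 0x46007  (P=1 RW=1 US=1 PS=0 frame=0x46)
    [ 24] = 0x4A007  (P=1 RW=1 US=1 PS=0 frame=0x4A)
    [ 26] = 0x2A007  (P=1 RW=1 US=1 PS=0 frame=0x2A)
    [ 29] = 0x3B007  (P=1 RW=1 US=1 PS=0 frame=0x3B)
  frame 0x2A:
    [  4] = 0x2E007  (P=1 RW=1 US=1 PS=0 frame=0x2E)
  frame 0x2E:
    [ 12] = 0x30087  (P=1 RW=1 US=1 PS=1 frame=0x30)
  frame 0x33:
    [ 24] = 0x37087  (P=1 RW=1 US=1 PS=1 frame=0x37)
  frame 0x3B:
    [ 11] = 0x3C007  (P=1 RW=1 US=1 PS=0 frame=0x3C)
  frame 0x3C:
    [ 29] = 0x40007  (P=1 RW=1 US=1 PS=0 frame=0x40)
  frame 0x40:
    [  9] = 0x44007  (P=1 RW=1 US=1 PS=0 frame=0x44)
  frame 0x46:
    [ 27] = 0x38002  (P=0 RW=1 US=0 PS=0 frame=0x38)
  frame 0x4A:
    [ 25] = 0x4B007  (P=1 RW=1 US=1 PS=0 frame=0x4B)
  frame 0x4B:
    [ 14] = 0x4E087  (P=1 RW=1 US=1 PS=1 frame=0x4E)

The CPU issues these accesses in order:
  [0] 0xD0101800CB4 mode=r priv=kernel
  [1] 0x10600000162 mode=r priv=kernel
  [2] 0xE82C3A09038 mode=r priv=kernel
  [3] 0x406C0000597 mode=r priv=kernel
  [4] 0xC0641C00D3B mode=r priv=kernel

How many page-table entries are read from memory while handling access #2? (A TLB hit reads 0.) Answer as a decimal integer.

Walk each access:
#0 VA=0xD0101800CB4 (r,kernel):
  L0: frame=0x28 idx=26 entry=0x2A007 [P=1 RW=1 US=1 PS=0]
  L1: frame=0x2A idx=4 entry=0x2E007 [P=1 RW=1 US=1 PS=0]
  L2: frame=0x2E idx=12 entry=0x30087 [P=1 RW=1 US=1 PS=1]
  → PA=0x30CB4 (huge @L2)  (3 entries read)
#1 VA=0x10600000162 (r,kernel):
  L0: frame=0x28 idx=2 entry=0x33007 [P=1 RW=1 US=1 PS=0]
  L1: frame=0x33 idx=24 entry=0x37087 [P=1 RW=1 US=1 PS=1]
  → PA=0x37162 (huge @L1)  (2 entries read)
#2 VA=0xE82C3A09038 (r,kernel):
  L0: frame=0x28 idx=29 entry=0x3B007 [P=1 RW=1 US=1 PS=0]
  L1: frame=0x3B idx=11 entry=0x3C007 [P=1 RW=1 US=1 PS=0]
  L2: frame=0x3C idx=29 entry=0x40007 [P=1 RW=1 US=1 PS=0]
  L3: frame=0x40 idx=9 entry=0x44007 [P=1 RW=1 US=1 PS=0]
  → PA=0x44038  (4 entries read)
#3 VA=0x406C0000597 (r,kernel):
  L0: frame=0x28 idx=8 entry=0x46007 [P=1 RW=1 US=1 PS=0]
  L1: frame=0x46 idx=27 entry=0x38002 [P=0 RW=1 US=0 PS=0]
  ✗ PAGE_NOT_PRESENT  [2 reads]
#4 VA=0xC0641C00D3B (r,kernel):
  L0: frame=0x28 idx=24 entry=0x4A007 [P=1 RW=1 US=1 PS=0]
  L1: frame=0x4A idx=25 entry=0x4B007 [P=1 RW=1 US=1 PS=0]
  L2: frame=0x4B idx=14 entry=0x4E087 [P=1 RW=1 US=1 PS=1]
  → PA=0x4ED3B (huge @L2)  (3 entries read)

Entries read for #2: 4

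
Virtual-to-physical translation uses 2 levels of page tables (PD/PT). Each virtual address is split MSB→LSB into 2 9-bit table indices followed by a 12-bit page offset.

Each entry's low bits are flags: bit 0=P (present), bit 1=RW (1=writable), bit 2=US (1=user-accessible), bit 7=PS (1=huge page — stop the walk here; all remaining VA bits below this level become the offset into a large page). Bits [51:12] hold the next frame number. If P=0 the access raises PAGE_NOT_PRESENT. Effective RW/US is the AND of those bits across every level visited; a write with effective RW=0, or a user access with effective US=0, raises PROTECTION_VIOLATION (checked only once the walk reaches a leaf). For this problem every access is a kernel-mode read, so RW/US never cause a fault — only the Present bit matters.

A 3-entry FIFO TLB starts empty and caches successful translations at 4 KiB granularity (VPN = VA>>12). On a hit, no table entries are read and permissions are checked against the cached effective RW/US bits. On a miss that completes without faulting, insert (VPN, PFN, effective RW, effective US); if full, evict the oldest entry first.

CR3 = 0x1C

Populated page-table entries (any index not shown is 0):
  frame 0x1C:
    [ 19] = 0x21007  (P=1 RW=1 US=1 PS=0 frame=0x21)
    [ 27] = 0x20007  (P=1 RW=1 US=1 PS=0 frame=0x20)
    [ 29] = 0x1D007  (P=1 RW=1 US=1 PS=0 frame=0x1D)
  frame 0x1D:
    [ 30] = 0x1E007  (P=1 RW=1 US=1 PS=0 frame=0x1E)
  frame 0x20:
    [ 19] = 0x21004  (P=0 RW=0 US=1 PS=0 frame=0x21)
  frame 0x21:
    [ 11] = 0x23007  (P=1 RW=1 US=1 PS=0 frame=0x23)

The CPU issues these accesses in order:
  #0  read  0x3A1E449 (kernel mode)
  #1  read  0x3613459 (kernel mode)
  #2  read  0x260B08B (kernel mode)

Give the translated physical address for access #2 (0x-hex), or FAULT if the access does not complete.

Per-access translation:
#0 VA=0x3A1E449 (r,kernel):
  L0: frame=0x1C idx=29 entry=0x1D007 [P=1 RW=1 US=1 PS=0]
  L1: frame=0x1D idx=30 entry=0x1E007 [P=1 RW=1 US=1 PS=0]
  → PA=0x1E449  (2 entries read)
#1 VA=0x3613459 (r,kernel):
  L0: frame=0x1C idx=27 entry=0x20007 [P=1 RW=1 US=1 PS=0]
  L1: frame=0x20 idx=19 entry=0x21004 [P=0 RW=0 US=1 PS=0]
  → PAGE_NOT_PRESENT  (2 entries read)
#2 VA=0x260B08B (r,kernel):
  L0: frame=0x1C idx=19 entry=0x21007 [P=1 RW=1 US=1 PS=0]
  L1: frame=0x21 idx=11 entry=0x23007 [P=1 RW=1 US=1 PS=0]
  → PA=0x2308B  (2 entries read)

Access #2 PA: 0x2308B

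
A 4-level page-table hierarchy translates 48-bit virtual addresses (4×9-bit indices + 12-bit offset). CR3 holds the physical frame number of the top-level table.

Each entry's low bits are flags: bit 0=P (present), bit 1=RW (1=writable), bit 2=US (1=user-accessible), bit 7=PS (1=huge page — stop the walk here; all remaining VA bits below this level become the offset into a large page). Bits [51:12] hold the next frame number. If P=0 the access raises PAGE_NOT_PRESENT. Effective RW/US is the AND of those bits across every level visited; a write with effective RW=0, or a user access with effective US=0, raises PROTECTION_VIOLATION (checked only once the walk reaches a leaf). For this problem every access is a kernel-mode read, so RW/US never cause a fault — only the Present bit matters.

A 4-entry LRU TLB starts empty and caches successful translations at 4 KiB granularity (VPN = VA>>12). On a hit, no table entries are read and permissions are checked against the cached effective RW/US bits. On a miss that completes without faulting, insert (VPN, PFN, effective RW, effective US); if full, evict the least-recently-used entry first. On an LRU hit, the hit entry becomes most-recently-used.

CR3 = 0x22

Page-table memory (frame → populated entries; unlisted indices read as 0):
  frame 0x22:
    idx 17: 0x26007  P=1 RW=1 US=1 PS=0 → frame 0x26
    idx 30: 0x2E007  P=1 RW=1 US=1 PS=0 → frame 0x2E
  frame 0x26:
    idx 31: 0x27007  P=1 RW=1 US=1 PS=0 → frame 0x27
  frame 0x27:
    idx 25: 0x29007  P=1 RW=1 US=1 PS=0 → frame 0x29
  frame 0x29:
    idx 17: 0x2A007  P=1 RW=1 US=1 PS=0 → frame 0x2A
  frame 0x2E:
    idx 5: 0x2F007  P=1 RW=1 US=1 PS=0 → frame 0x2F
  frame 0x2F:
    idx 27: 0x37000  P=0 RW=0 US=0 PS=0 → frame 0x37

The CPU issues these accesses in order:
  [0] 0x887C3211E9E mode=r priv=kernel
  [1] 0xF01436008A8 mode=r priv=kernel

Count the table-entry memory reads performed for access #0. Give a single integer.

Per-access translation:
#0 VA=0x887C3211E9E (r,kernel):
  lvl0: tbl 0x22, slot 17 ⇒ 0x26007 (P1/RW1/US1/PS0)
  lvl1: tbl 0x26, slot 31 ⇒ 0x27007 (P1/RW1/US1/PS0)
  lvl2: tbl 0x27, slot 25 ⇒ 0x29007 (P1/RW1/US1/PS0)
  lvl3: tbl 0x29, slot 17 ⇒ 0x2A007 (P1/RW1/US1/PS0)
  ⇒ phys 0x2AE9E  [4 reads]
#1 VA=0xF01436008A8 (r,kernel):
  lvl0: tbl 0x22, slot 30 ⇒ 0x2E007 (P1/RW1/US1/PS0)
  lvl1: tbl 0x2E, slot 5 ⇒ 0x2F007 (P1/RW1/US1/PS0)
  lvl2: tbl 0x2F, slot 27 ⇒ 0x37000 (P0/RW0/US0/PS0)
  → PAGE_NOT_PRESENT  (3 entries read)

Entries read for #0: 4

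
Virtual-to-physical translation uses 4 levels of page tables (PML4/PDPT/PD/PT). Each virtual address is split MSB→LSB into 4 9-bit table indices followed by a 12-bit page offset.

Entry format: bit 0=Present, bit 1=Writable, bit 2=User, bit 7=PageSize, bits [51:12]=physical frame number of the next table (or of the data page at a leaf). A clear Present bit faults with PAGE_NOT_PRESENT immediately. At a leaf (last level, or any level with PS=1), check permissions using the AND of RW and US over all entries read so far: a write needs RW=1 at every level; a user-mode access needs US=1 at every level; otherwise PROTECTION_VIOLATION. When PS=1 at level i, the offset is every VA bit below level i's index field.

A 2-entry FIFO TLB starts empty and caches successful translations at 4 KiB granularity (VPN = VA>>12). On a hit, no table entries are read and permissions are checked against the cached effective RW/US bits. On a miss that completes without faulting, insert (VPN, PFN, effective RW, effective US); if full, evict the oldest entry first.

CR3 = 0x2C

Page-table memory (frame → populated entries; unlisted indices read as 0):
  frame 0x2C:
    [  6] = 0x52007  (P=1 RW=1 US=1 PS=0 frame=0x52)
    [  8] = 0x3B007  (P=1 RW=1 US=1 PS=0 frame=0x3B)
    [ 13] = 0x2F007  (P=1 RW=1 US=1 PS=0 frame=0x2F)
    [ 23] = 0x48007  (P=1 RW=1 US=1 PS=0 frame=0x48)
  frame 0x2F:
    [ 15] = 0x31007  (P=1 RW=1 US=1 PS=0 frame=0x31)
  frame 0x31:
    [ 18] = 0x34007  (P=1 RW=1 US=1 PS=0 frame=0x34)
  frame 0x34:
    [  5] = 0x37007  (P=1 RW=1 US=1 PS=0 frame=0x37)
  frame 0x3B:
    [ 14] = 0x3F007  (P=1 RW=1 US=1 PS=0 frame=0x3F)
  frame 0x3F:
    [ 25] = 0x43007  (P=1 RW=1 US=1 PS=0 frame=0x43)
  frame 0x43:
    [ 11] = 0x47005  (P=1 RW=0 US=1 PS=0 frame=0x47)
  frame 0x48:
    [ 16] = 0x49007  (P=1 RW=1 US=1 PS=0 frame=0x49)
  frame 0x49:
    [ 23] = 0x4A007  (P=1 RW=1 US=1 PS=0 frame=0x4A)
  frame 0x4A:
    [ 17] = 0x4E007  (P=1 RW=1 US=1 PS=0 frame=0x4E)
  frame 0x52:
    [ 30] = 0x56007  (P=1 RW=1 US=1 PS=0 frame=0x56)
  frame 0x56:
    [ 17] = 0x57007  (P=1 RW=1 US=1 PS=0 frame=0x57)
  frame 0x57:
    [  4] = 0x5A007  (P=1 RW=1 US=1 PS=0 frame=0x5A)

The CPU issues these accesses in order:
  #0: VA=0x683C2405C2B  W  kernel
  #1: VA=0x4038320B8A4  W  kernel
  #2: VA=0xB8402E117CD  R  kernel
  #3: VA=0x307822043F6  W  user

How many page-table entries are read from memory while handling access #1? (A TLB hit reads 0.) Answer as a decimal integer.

Trace:
#0 VA=0x683C2405C2B (w,kernel):
  lvl0: tbl 0x2C, slot 13 ⇒ 0x2F007 (P1/RW1/US1/PS0)
  lvl1: tbl 0x2F, slot 15 ⇒ 0x31007 (P1/RW1/US1/PS0)
  lvl2: tbl 0x31, slot 18 ⇒ 0x34007 (P1/RW1/US1/PS0)
  lvl3: tbl 0x34, slot 5 ⇒ 0x37007 (P1/RW1/US1/PS0)
  ✓ 0x37C2B  — 4 lookups
#1 VA=0x4038320B8A4 (w,kernel):
  lvl0: tbl 0x2C, slot 8 ⇒ 0x3B007 (P1/RW1/US1/PS0)
  lvl1: tbl 0x3B, slot 14 ⇒ 0x3F007 (P1/RW1/US1/PS0)
  lvl2: tbl 0x3F, slot 25 ⇒ 0x43007 (P1/RW1/US1/PS0)
  lvl3: tbl 0x43, slot 11 ⇒ 0x47005 (P1/RW0/US1/PS0)
  ✗ PROTECTION_VIOLATION  [4 reads]
#2 VA=0xB8402E117CD (r,kernel):
  lvl0: tbl 0x2C, slot 23 ⇒ 0x48007 (P1/RW1/US1/PS0)
  lvl1: tbl 0x48, slot 16 ⇒ 0x49007 (P1/RW1/US1/PS0)
  lvl2: tbl 0x49, slot 23 ⇒ 0x4A007 (P1/RW1/US1/PS0)
  lvl3: tbl 0x4A, slot 17 ⇒ 0x4E007 (P1/RW1/US1/PS0)
  ✓ 0x4E7CD  — 4 lookups
#3 VA=0x307822043F6 (w,user):
  lvl0: tbl 0x2C, slot 6 ⇒ 0x52007 (P1/RW1/US1/PS0)
  lvl1: tbl 0x52, slot 30 ⇒ 0x56007 (P1/RW1/US1/PS0)
  lvl2: tbl 0x56, slot 17 ⇒ 0x57007 (P1/RW1/US1/PS0)
  lvl3: tbl 0x57, slot 4 ⇒ 0x5A007 (P1/RW1/US1/PS0)
  ✓ 0x5A3F6  — 4 lookups

Entries read for #1: 4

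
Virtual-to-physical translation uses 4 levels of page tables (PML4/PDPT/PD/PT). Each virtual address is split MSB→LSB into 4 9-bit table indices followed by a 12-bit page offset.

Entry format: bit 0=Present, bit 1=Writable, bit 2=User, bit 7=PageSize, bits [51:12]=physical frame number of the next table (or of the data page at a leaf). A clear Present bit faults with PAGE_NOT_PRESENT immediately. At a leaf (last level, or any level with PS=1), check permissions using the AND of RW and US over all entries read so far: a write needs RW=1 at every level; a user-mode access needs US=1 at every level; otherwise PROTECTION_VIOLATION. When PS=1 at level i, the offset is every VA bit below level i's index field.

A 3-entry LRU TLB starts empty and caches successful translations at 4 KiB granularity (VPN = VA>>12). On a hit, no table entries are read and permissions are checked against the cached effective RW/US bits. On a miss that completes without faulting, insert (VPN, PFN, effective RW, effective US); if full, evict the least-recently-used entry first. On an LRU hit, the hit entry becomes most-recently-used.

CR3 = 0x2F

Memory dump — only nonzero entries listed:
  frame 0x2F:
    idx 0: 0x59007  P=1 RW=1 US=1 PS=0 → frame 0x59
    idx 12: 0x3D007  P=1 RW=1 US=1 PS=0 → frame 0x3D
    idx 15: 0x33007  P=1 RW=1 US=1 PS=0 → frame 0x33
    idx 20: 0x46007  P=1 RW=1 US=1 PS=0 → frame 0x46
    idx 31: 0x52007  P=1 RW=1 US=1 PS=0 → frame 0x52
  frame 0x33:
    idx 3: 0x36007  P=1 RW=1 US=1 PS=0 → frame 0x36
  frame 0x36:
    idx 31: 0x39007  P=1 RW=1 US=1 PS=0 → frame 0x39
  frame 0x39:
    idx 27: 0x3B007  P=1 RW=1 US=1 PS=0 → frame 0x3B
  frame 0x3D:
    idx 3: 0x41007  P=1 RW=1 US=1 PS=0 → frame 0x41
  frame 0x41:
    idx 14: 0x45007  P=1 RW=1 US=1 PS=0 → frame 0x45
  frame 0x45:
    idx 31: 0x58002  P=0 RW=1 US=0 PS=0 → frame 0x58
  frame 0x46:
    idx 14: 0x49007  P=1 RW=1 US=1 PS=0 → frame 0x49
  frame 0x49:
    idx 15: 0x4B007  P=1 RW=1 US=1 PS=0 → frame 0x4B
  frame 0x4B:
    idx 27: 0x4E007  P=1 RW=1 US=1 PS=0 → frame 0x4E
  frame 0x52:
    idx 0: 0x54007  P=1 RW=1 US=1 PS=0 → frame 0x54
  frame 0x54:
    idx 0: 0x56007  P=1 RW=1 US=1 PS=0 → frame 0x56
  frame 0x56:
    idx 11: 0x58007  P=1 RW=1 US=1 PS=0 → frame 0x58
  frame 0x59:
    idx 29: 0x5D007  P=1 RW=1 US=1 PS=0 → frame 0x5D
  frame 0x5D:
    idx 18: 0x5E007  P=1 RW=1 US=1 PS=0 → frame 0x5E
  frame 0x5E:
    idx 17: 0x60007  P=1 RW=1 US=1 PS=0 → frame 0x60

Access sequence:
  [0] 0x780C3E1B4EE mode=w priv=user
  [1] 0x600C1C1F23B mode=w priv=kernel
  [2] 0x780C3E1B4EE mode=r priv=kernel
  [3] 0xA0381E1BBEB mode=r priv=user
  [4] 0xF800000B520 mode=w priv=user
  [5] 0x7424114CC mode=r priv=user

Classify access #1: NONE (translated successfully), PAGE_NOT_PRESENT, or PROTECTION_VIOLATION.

Walk each access:
#0 VA=0x780C3E1B4EE (w,user):
  L0: frame=0x2F idx=15 entry=0x33007 [P=1 RW=1 US=1 PS=0]
  L1: frame=0x33 idx=3 entry=0x36007 [P=1 RW=1 US=1 PS=0]
  L2: frame=0x36 idx=31 entry=0x39007 [P=1 RW=1 US=1 PS=0]
  L3: frame=0x39 idx=27 entry=0x3B007 [P=1 RW=1 US=1 PS=0]
  ✓ 0x3B4EE  — 4 lookups
#1 VA=0x600C1C1F23B (w,kernel):
  L0: frame=0x2F idx=12 entry=0x3D007 [P=1 RW=1 US=1 PS=0]
  L1: frame=0x3D idx=3 entry=0x41007 [P=1 RW=1 US=1 PS=0]
  L2: frame=0x41 idx=14 entry=0x45007 [P=1 RW=1 US=1 PS=0]
  L3: frame=0x45 idx=31 entry=0x58002 [P=0 RW=1 US=0 PS=0]
  ✗ PAGE_NOT_PRESENT  [4 reads]
#2 VA=0x780C3E1B4EE (r,kernel):
  TLB hit vpn=0x780C3E1B → PA=0x3B4EE
#3 VA=0xA0381E1BBEB (r,user):
  L0: frame=0x2F idx=20 entry=0x46007 [P=1 RW=1 US=1 PS=0]
  L1: frame=0x46 idx=14 entry=0x49007 [P=1 RW=1 US=1 PS=0]
  L2: frame=0x49 idx=15 entry=0x4B007 [P=1 RW=1 US=1 PS=0]
  L3: frame=0x4B idx=27 entry=0x4E007 [P=1 RW=1 US=1 PS=0]
  ✓ 0x4EBEB  — 4 lookups
#4 VA=0xF800000B520 (w,user):
  L0: frame=0x2F idx=31 entry=0x52007 [P=1 RW=1 US=1 PS=0]
  L1: frame=0x52 idx=0 entry=0x54007 [P=1 RW=1 US=1 PS=0]
  L2: frame=0x54 idx=0 entry=0x56007 [P=1 RW=1 US=1 PS=0]
  L3: frame=0x56 idx=11 entry=0x58007 [P=1 RW=1 US=1 PS=0]
  ✓ 0x58520  — 4 lookups
#5 VA=0x7424114CC (r,user):
  L0: frame=0x2F idx=0 entry=0x59007 [P=1 RW=1 US=1 PS=0]
  L1: frame=0x59 idx=29 entry=0x5D007 [P=1 RW=1 US=1 PS=0]
  L2: frame=0x5D idx=18 entry=0x5E007 [P=1 RW=1 US=1 PS=0]
  L3: frame=0x5E idx=17 entry=0x60007 [P=1 RW=1 US=1 PS=0]
  ✓ 0x604CC  — 4 lookups

Access #1 fault: PAGE_NOT_PRESENT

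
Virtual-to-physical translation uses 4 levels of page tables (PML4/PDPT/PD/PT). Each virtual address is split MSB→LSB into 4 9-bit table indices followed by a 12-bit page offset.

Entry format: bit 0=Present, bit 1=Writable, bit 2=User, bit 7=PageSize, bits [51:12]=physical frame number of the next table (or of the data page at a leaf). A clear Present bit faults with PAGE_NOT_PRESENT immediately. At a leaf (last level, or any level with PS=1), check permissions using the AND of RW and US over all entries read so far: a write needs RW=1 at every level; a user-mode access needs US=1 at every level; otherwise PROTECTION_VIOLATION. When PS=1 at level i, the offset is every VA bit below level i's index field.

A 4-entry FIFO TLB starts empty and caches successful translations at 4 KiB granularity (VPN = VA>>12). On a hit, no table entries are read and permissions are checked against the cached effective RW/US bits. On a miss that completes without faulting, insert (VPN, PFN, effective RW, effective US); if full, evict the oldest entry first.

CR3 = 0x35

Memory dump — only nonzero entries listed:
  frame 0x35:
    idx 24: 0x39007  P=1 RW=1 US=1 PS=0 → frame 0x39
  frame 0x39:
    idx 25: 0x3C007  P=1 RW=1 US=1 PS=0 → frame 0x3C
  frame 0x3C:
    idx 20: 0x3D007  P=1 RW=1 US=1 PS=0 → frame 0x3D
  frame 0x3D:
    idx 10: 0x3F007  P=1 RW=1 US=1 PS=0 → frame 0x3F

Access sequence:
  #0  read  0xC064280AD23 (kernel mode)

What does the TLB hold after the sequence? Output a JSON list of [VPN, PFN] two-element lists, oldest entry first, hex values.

Per-access translation:
#0 VA=0xC064280AD23 (r,kernel):
  L0 @0x35[24] → 0x39007  P=1,RW=1,US=1,PS=0
  L1 @0x39[25] → 0x3C007  P=1,RW=1,US=1,PS=0
  L2 @0x3C[20] → 0x3D007  P=1,RW=1,US=1,PS=0
  L3 @0x3D[10] → 0x3F007  P=1,RW=1,US=1,PS=0
  ⇒ phys 0x3FD23  [4 reads]

TLB: [["0xC064280A", "0x3F"]]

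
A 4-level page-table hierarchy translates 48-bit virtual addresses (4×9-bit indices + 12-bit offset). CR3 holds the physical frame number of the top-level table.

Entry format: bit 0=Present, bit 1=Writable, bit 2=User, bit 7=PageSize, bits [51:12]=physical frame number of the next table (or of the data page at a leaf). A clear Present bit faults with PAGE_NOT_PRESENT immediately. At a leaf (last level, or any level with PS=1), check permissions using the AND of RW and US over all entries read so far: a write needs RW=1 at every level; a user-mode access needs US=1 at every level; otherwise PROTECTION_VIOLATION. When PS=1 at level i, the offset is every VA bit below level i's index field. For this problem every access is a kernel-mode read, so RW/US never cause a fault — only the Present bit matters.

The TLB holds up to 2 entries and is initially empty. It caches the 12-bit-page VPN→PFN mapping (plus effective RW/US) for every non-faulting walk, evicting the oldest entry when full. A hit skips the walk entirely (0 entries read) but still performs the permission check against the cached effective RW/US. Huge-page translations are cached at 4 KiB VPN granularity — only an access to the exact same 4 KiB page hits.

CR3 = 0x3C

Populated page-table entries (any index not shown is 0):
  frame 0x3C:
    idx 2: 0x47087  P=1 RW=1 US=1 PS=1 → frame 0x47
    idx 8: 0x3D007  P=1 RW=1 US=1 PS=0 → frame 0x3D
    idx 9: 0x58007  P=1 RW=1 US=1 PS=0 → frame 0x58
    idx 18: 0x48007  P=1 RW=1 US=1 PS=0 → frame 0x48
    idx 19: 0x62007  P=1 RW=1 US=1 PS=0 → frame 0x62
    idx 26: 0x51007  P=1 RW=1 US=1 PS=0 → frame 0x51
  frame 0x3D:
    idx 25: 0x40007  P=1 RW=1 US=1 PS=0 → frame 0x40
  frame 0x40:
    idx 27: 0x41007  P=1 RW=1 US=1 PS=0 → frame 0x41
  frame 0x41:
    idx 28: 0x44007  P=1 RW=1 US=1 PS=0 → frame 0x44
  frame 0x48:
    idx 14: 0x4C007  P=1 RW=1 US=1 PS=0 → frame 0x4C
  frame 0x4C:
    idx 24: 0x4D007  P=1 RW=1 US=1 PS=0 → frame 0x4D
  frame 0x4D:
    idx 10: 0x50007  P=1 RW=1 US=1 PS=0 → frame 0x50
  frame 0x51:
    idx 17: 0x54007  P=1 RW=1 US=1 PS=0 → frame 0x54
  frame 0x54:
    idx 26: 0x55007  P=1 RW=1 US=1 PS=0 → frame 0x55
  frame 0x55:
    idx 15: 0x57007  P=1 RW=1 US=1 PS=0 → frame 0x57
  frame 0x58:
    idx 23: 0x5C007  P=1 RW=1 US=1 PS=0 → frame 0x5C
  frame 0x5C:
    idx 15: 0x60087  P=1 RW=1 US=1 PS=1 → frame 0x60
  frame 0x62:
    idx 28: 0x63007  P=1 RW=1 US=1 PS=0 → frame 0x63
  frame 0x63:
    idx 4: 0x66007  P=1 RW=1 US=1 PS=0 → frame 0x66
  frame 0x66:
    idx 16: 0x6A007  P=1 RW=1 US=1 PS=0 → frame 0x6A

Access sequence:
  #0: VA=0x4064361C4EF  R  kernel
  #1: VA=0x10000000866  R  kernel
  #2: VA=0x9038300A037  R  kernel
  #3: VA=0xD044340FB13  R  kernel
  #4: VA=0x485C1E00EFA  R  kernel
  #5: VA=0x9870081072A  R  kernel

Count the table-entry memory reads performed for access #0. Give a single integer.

Trace:
#0 VA=0x4064361C4EF (r,kernel):
  L0: frame=0x3C idx=8 entry=0x3D007 [P=1 RW=1 US=1 PS=0]
  L1: frame=0x3D idx=25 entry=0x40007 [P=1 RW=1 US=1 PS=0]
  L2: frame=0x40 idx=27 entry=0x41007 [P=1 RW=1 US=1 PS=0]
  L3: frame=0x41 idx=28 entry=0x44007 [P=1 RW=1 US=1 PS=0]
  → PA=0x444EF  (4 entries read)
#1 VA=0x10000000866 (r,kernel):
  L0: frame=0x3C idx=2 entry=0x47087 [P=1 RW=1 US=1 PS=1]
  → PA=0x47866 (huge @L0)  (1 entries read)
#2 VA=0x9038300A037 (r,kernel):
  L0: frame=0x3C idx=18 entry=0x48007 [P=1 RW=1 US=1 PS=0]
  L1: frame=0x48 idx=14 entry=0x4C007 [P=1 RW=1 US=1 PS=0]
  L2: frame=0x4C idx=24 entry=0x4D007 [P=1 RW=1 US=1 PS=0]
  L3: frame=0x4D idx=10 entry=0x50007 [P=1 RW=1 US=1 PS=0]
  → PA=0x50037  (4 entries read)
#3 VA=0xD044340FB13 (r,kernel):
  L0: frame=0x3C idx=26 entry=0x51007 [P=1 RW=1 US=1 PS=0]
  L1: frame=0x51 idx=17 entry=0x54007 [P=1 RW=1 US=1 PS=0]
  L2: frame=0x54 idx=26 entry=0x55007 [P=1 RW=1 US=1 PS=0]
  L3: frame=0x55 idx=15 entry=0x57007 [P=1 RW=1 US=1 PS=0]
  → PA=0x57B13  (4 entries read)
#4 VA=0x485C1E00EFA (r,kernel):
  L0: frame=0x3C idx=9 entry=0x58007 [P=1 RW=1 US=1 PS=0]
  L1: frame=0x58 idx=23 entry=0x5C007 [P=1 RW=1 US=1 PS=0]
  L2: frame=0x5C idx=15 entry=0x60087 [P=1 RW=1 US=1 PS=1]
  → PA=0x60EFA (huge @L2)  (3 entries read)
#5 VA=0x9870081072A (r,kernel):
  L0: frame=0x3C idx=19 entry=0x62007 [P=1 RW=1 US=1 PS=0]
  L1: frame=0x62 idx=28 entry=0x63007 [P=1 RW=1 US=1 PS=0]
  L2: frame=0x63 idx=4 entry=0x66007 [P=1 RW=1 US=1 PS=0]
  L3: frame=0x66 idx=16 entry=0x6A007 [P=1 RW=1 US=1 PS=0]
  → PA=0x6A72A  (4 entries read)

Entries read for #0: 4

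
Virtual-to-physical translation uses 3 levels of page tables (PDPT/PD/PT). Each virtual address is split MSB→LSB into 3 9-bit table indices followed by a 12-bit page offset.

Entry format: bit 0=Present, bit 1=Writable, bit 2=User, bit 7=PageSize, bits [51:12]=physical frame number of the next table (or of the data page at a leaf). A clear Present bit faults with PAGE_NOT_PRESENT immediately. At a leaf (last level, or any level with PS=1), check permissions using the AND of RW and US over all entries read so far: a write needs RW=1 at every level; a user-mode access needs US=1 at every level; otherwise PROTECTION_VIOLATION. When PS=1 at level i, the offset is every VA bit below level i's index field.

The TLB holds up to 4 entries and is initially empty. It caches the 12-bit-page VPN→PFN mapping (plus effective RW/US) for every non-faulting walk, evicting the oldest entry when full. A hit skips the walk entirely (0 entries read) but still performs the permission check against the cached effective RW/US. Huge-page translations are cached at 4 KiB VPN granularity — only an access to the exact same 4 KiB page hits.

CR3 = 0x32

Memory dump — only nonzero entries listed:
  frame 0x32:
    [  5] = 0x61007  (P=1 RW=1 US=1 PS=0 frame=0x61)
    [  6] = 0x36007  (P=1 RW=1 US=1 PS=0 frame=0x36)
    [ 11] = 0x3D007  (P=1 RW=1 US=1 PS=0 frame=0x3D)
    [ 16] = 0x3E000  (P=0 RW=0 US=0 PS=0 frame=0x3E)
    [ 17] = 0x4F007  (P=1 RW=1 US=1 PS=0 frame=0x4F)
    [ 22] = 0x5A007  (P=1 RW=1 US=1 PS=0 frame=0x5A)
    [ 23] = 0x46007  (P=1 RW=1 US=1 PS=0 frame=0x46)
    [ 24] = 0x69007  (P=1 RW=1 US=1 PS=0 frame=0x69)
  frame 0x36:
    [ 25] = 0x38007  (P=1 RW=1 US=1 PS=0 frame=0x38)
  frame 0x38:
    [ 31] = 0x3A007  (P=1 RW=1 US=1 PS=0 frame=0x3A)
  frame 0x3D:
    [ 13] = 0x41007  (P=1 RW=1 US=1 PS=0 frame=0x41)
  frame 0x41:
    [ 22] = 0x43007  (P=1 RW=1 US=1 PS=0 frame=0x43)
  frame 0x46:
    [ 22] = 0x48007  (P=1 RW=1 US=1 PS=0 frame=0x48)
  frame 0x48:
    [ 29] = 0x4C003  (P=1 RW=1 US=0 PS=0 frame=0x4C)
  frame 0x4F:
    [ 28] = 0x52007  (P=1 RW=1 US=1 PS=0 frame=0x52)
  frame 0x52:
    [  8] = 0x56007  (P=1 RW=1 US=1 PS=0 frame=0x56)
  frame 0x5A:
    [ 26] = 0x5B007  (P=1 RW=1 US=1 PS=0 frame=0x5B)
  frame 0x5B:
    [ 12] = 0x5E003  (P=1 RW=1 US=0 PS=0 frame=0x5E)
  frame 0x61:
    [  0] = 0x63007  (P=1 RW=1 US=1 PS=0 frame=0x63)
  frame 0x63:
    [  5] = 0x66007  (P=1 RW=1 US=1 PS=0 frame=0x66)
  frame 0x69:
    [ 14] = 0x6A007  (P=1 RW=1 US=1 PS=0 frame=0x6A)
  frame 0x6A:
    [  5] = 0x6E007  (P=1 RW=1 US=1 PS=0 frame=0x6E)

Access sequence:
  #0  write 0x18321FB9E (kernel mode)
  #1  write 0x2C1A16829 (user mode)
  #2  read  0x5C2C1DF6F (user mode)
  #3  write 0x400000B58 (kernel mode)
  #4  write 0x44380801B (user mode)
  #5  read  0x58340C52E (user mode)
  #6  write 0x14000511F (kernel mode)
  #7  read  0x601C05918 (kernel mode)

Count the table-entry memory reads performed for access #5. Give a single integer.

Per-access translation:
#0 VA=0x18321FB9E (w,kernel):
  L0: frame=0x32 idx=6 entry=0x36007 [P=1 RW=1 US=1 PS=0]
  L1: frame=0x36 idx=25 entry=0x38007 [P=1 RW=1 US=1 PS=0]
  L2: frame=0x38 idx=31 entry=0x3A007 [P=1 RW=1 US=1 PS=0]
  ⇒ phys 0x3AB9E  [3 reads]
#1 VA=0x2C1A16829 (w,user):
  L0: frame=0x32 idx=11 entry=0x3D007 [P=1 RW=1 US=1 PS=0]
  L1: frame=0x3D idx=13 entry=0x41007 [P=1 RW=1 US=1 PS=0]
  L2: frame=0x41 idx=22 entry=0x43007 [P=1 RW=1 US=1 PS=0]
  ⇒ phys 0x43829  [3 reads]
#2 VA=0x5C2C1DF6F (r,user):
  L0: frame=0x32 idx=23 entry=0x46007 [P=1 RW=1 US=1 PS=0]
  L1: frame=0x46 idx=22 entry=0x48007 [P=1 RW=1 US=1 PS=0]
  L2: frame=0x48 idx=29 entry=0x4C003 [P=1 RW=1 US=0 PS=0]
  → PROTECTION_VIOLATION  (3 entries read)
#3 VA=0x400000B58 (w,kernel):
  L0: frame=0x32 idx=16 entry=0x3E000 [P=0 RW=0 US=0 PS=0]
  → PAGE_NOT_PRESENT  (1 entries read)
#4 VA=0x44380801B (w,user):
  L0: frame=0x32 idx=17 entry=0x4F007 [P=1 RW=1 US=1 PS=0]
  L1: frame=0x4F idx=28 entry=0x52007 [P=1 RW=1 US=1 PS=0]
  L2: frame=0x52 idx=8 entry=0x56007 [P=1 RW=1 US=1 PS=0]
  ⇒ phys 0x5601B  [3 reads]
#5 VA=0x58340C52E (r,user):
  L0: frame=0x32 idx=22 entry=0x5A007 [P=1 RW=1 US=1 PS=0]
  L1: frame=0x5A idx=26 entry=0x5B007 [P=1 RW=1 US=1 PS=0]
  L2: frame=0x5B idx=12 entry=0x5E003 [P=1 RW=1 US=0 PS=0]
  → PROTECTION_VIOLATION  (3 entries read)
#6 VA=0x14000511F (w,kernel):
  L0: frame=0x32 idx=5 entry=0x61007 [P=1 RW=1 US=1 PS=0]
  L1: frame=0x61 idx=0 entry=0x63007 [P=1 RW=1 US=1 PS=0]
  L2: frame=0x63 idx=5 entry=0x66007 [P=1 RW=1 US=1 PS=0]
  ⇒ phys 0x6611F  [3 reads]
#7 VA=0x601C05918 (r,kernel):
  L0: frame=0x32 idx=24 entry=0x69007 [P=1 RW=1 US=1 PS=0]
  L1: frame=0x69 idx=14 entry=0x6A007 [P=1 RW=1 US=1 PS=0]
  L2: frame=0x6A idx=5 entry=0x6E007 [P=1 RW=1 US=1 PS=0]
  ⇒ phys 0x6E918  [3 reads]

Entries read for #5: 3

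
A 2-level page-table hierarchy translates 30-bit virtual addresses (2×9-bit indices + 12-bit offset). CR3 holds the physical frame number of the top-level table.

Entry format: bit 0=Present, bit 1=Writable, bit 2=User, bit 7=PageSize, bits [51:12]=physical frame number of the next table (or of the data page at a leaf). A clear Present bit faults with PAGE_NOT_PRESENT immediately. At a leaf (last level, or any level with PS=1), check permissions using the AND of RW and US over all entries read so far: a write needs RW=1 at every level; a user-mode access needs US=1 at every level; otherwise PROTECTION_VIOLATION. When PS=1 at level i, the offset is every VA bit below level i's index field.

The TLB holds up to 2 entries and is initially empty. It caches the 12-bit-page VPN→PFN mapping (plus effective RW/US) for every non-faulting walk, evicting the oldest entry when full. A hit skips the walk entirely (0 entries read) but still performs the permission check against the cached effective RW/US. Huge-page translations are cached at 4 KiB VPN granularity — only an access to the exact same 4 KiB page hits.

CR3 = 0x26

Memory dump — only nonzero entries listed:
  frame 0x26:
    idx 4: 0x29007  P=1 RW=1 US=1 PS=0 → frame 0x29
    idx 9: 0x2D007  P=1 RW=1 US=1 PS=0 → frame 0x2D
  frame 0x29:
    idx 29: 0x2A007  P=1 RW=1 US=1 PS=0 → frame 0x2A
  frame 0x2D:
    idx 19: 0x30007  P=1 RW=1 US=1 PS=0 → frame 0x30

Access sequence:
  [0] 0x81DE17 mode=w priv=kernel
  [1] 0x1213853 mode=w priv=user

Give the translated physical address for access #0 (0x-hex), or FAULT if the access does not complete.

Trace:
#0 VA=0x81DE17 (w,kernel):
  lvl0: tbl 0x26, slot 4 ⇒ 0x29007 (P1/RW1/US1/PS0)
  lvl1: tbl 0x29, slot 29 ⇒ 0x2A007 (P1/RW1/US1/PS0)
  ⇒ phys 0x2AE17  [2 reads]
#1 VA=0x1213853 (w,user):
  lvl0: tbl 0x26, slot 9 ⇒ 0x2D007 (P1/RW1/US1/PS0)
  lvl1: tbl 0x2D, slot 19 ⇒ 0x30007 (P1/RW1/US1/PS0)
  ⇒ phys 0x30853  [2 reads]

Access #0 PA: 0x2AE17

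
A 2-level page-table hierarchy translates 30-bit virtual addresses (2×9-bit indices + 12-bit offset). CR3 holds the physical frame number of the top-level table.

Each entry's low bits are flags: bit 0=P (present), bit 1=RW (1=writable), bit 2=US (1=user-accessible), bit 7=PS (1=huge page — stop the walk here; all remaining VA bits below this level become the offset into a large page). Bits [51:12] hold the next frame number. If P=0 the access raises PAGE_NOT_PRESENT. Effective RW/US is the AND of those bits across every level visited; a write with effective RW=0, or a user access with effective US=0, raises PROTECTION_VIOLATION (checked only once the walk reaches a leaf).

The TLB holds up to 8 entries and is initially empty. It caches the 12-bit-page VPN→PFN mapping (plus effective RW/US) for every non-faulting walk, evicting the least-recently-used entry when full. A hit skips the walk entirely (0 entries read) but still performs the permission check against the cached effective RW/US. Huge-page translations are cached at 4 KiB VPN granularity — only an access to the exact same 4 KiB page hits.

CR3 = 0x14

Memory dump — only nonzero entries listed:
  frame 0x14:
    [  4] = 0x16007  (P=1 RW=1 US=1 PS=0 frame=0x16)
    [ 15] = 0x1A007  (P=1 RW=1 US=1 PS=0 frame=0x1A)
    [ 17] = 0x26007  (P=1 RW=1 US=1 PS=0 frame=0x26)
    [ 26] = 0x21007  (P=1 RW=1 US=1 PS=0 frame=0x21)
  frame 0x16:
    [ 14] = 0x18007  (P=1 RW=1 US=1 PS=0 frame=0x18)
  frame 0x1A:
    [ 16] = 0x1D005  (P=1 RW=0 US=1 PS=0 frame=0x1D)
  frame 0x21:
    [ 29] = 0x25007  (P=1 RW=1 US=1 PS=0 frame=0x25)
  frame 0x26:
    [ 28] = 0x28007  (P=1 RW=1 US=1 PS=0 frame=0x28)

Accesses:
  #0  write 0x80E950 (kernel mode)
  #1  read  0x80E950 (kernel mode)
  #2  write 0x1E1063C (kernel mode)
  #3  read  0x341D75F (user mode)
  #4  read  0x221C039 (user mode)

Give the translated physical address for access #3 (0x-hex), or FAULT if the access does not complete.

Per-access translation:
#0 VA=0x80E950 (w,kernel):
  lvl0: tbl 0x14, slot 4 ⇒ 0x16007 (P1/RW1/US1/PS0)
  lvl1: tbl 0x16, slot 14 ⇒ 0x18007 (P1/RW1/US1/PS0)
  → PA=0x18950  (2 entries read)
#1 VA=0x80E950 (r,kernel):
  TLB hit vpn=0x80E → PA=0x18950
#2 VA=0x1E1063C (w,kernel):
  lvl0: tbl 0x14, slot 15 ⇒ 0x1A007 (P1/RW1/US1/PS0)
  lvl1: tbl 0x1A, slot 16 ⇒ 0x1D005 (P1/RW0/US1/PS0)
  ⇒ fault: PROTECTION_VIOLATION  — 2 lookups
#3 VA=0x341D75F (r,user):
  lvl0: tbl 0x14, slot 26 ⇒ 0x21007 (P1/RW1/US1/PS0)
  lvl1: tbl 0x21, slot 29 ⇒ 0x25007 (P1/RW1/US1/PS0)
  → PA=0x2575F  (2 entries read)
#4 VA=0x221C039 (r,user):
  lvl0: tbl 0x14, slot 17 ⇒ 0x26007 (P1/RW1/US1/PS0)
  lvl1: tbl 0x26, slot 28 ⇒ 0x28007 (P1/RW1/US1/PS0)
  → PA=0x28039  (2 entries read)

Access #3 PA: 0x2575F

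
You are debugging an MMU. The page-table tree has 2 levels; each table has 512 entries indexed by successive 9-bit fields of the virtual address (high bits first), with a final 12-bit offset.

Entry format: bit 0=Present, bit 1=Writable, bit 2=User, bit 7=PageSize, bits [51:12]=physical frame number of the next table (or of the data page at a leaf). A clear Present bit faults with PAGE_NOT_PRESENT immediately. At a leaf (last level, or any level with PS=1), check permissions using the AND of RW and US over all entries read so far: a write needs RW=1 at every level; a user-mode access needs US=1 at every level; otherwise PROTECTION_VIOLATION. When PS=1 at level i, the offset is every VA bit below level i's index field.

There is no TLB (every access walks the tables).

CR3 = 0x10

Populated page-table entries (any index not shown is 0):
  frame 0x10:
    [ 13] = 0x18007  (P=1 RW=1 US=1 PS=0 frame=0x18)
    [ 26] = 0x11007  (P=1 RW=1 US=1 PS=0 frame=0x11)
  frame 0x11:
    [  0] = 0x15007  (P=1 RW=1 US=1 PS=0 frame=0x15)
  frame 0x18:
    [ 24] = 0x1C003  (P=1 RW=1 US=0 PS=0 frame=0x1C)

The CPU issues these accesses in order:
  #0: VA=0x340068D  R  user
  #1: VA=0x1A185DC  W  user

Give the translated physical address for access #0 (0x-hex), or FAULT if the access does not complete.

Walk each access:
#0 VA=0x340068D (r,user):
  L0 @0x10[26] → 0x11007  P=1,RW=1,US=1,PS=0
  L1 @0x11[0] → 0x15007  P=1,RW=1,US=1,PS=0
  ⇒ phys 0x1568D  [2 reads]
#1 VA=0x1A185DC (w,user):
  L0 @0x10[13] → 0x18007  P=1,RW=1,US=1,PS=0
  L1 @0x18[24] → 0x1C003  P=1,RW=1,US=0,PS=0
  ⇒ fault: PROTECTION_VIOLATION  — 2 lookups

Access #0 PA: 0x1568D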